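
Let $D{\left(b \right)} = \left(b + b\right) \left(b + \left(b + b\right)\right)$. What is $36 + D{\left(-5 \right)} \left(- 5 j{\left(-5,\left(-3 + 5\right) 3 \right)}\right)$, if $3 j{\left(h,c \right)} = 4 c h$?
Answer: $30036$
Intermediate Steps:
$j{\left(h,c \right)} = \frac{4 c h}{3}$
$D{\left(b \right)} = 6 b^{2}$ ($D{\left(b \right)} = 2 b \left(b + 2 b\right) = 2 b 3 b = 6 b^{2}$)
$36 + D{\left(-5 \right)} \left(- 5 j{\left(-5,\left(-3 + 5\right) 3 \right)}\right) = 36 + 6 \left(-5\right)^{2} \left(- 5 \cdot \frac{4}{3} \left(-3 + 5\right) 3 \left(-5\right)\right) = 36 + 6 \cdot 25 \left(- 5 \cdot \frac{4}{3} \cdot 2 \cdot 3 \left(-5\right)\right) = 36 + 150 \left(- 5 \cdot \frac{4}{3} \cdot 6 \left(-5\right)\right) = 36 + 150 \left(\left(-5\right) \left(-40\right)\right) = 36 + 150 \cdot 200 = 36 + 30000 = 30036$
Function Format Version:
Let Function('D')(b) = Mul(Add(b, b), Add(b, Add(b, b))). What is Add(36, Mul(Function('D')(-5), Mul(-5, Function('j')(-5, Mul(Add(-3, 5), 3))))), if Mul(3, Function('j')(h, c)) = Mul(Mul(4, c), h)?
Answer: 30036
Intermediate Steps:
Function('j')(h, c) = Mul(Rational(4, 3), c, h) (Function('j')(h, c) = Mul(Rational(1, 3), Mul(Mul(4, c), h)) = Mul(Rational(1, 3), Mul(4, c, h)) = Mul(Rational(4, 3), c, h))
Function('D')(b) = Mul(6, Pow(b, 2)) (Function('D')(b) = Mul(Mul(2, b), Add(b, Mul(2, b))) = Mul(Mul(2, b), Mul(3, b)) = Mul(6, Pow(b, 2)))
Add(36, Mul(Function('D')(-5), Mul(-5, Function('j')(-5, Mul(Add(-3, 5), 3))))) = Add(36, Mul(Mul(6, Pow(-5, 2)), Mul(-5, Mul(Rational(4, 3), Mul(Add(-3, 5), 3), -5)))) = Add(36, Mul(Mul(6, 25), Mul(-5, Mul(Rational(4, 3), Mul(2, 3), -5)))) = Add(36, Mul(150, Mul(-5, Mul(Rational(4, 3), 6, -5)))) = Add(36, Mul(150, Mul(-5, -40))) = Add(36, Mul(150, 200)) = Add(36, 30000) = 30036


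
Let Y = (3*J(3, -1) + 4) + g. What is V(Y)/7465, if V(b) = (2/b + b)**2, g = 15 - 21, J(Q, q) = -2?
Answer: 1089/119440 ≈ 0.0091175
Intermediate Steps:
g = -6
Y = -8 (Y = (3*(-2) + 4) - 6 = (-6 + 4) - 6 = -2 - 6 = -8)
V(b) = (b + 2/b)**2
V(Y)/7465 = ((2 + (-8)**2)**2/(-8)**2)/7465 = ((2 + 64)**2/64)*(1/7465) = ((1/64)*66**2)*(1/7465) = ((1/64)*4356)*(1/7465) = (1089/16)*(1/7465) = 1089/119440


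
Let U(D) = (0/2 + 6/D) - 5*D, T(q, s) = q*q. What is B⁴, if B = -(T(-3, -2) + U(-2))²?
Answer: 4294967296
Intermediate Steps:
T(q, s) = q²
U(D) = -5*D + 6/D (U(D) = (0*(½) + 6/D) - 5*D = (0 + 6/D) - 5*D = 6/D - 5*D = -5*D + 6/D)
B = -256 (B = -((-3)² + (-5*(-2) + 6/(-2)))² = -(9 + (10 + 6*(-½)))² = -(9 + (10 - 3))² = -(9 + 7)² = -1*16² = -1*256 = -256)
B⁴ = (-256)⁴ = 4294967296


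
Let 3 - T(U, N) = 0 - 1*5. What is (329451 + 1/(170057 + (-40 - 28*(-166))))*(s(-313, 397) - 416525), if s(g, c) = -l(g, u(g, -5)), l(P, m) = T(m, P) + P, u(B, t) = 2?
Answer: -4790156018403504/34933 ≈ -1.3712e+11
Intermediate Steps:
T(U, N) = 8 (T(U, N) = 3 - (0 - 1*5) = 3 - (0 - 5) = 3 - 1*(-5) = 3 + 5 = 8)
l(P, m) = 8 + P
s(g, c) = -8 - g (s(g, c) = -(8 + g) = -8 - g)
(329451 + 1/(170057 + (-40 - 28*(-166))))*(s(-313, 397) - 416525) = (329451 + 1/(170057 + (-40 - 28*(-166))))*((-8 - 1*(-313)) - 416525) = (329451 + 1/(170057 + (-40 + 4648)))*((-8 + 313) - 416525) = (329451 + 1/(170057 + 4608))*(305 - 416525) = (329451 + 1/174665)*(-416220) = (57543558916/174665)*(-416220) = -4790156018403504/34933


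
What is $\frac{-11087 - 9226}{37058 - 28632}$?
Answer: $- \frac{20313}{8426} \approx -2.4108$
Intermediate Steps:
$\frac{-11087 - 9226}{37058 - 28632} = - \frac{20313}{8426}$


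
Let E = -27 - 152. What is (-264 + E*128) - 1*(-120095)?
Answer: 96919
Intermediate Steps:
E = -179
(-264 + E*128) - 1*(-120095) = (-264 - 179*128) - 1*(-120095) = (-264 - 22912) + 120095 = -23176 + 120095 = 96919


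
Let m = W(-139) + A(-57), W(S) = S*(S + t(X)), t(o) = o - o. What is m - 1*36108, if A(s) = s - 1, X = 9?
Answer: -16845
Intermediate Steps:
A(s) = -1 + s
t(o) = 0
W(S) = S² (W(S) = S*(S + 0) = S*S = S²)
m = 19263 (m = (-139)² + (-1 - 57) = 19321 - 58 = 19263)
m - 1*36108 = 19263 - 1*36108 = 19263 - 36108 = -16845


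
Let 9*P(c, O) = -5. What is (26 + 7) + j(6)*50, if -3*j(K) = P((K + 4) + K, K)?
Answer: 1141/27 ≈ 42.259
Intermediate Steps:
P(c, O) = -5/9 (P(c, O) = (⅑)*(-5) = -5/9)
j(K) = 5/27 (j(K) = -⅓*(-5/9) = 5/27)
(26 + 7) + j(6)*50 = (26 + 7) + (5/27)*50 = 33 + 250/27 = 1141/27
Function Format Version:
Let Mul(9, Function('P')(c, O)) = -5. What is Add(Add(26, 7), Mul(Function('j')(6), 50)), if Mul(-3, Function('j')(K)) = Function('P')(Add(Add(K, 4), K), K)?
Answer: Rational(1141, 27) ≈ 42.259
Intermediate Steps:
Function('P')(c, O) = Rational(-5, 9) (Function('P')(c, O) = Mul(Rational(1, 9), -5) = Rational(-5, 9))
Function('j')(K) = Rational(5, 27) (Function('j')(K) = Mul(Rational(-1, 3), Rational(-5, 9)) = Rational(5, 27))
Add(Add(26, 7), Mul(Function('j')(6), 50)) = Add(Add(26, 7), Mul(Rational(5, 27), 50)) = Add(33, Rational(250, 27)) = Rational(1141, 27)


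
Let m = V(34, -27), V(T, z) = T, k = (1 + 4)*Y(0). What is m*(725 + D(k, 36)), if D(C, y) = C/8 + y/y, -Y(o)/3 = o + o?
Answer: 24684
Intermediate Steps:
Y(o) = -6*o (Y(o) = -3*(o + o) = -6*o)
k = 0 (k = (1 + 4)*(-6*0) = 5*0 = 0)
D(C, y) = 1 + C/8 (D(C, y) = C*(⅛) + 1 = C/8 + 1 = 1 + C/8)
m = 34
m*(725 + D(k, 36)) = 34*(725 + (1 + (⅛)*0)) = 34*(725 + (1 + 0)) = 34*(725 + 1) = 34*726 = 24684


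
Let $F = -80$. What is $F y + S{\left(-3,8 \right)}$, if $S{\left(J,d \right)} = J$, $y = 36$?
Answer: $-2883$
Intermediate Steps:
$F y + S{\left(-3,8 \right)} = \left(-80\right) 36 - 3 = -2880 - 3 = -2883$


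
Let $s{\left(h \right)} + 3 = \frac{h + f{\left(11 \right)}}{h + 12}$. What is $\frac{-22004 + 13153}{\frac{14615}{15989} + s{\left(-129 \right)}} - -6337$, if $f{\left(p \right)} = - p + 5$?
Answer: $\frac{3067479024}{193741} \approx 15833.0$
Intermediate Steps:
$f{\left(p \right)} = 5 - p$
$s{\left(h \right)} = -3 + \frac{-6 + h}{12 + h}$ ($s{\left(h \right)} = -3 + \frac{h + \left(5 - 11\right)}{h + 12} = -3 + \frac{h + \left(5 - 11\right)}{12 + h} = -3 + \frac{h - 6}{12 + h} = -3 + \frac{-6 + h}{12 + h}$)
$\frac{-22004 + 13153}{\frac{14615}{15989} + s{\left(-129 \right)}} - -6337 = \frac{-22004 + 13153}{\frac{14615}{15989} + \frac{2 \left(-21 - -129\right)}{12 - 129}} - -6337 = - \frac{8851}{14615 \cdot \frac{1}{15989} + \frac{2 \left(-21 + 129\right)}{-117}} + 6337 = - \frac{8851}{\frac{14615}{15989} + 2 \left(- \frac{1}{117}\right) 108} + 6337 = - \frac{8851}{\frac{14615}{15989} - \frac{24}{13}} + 6337 = - \frac{8851}{- \frac{193741}{207857}} + 6337 = \left(-8851\right) \left(- \frac{207857}{193741}\right) + 6337 = \frac{1839742307}{193741} + 6337 = \frac{3067479024}{193741}$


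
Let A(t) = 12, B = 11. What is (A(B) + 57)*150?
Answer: 10350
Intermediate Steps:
(A(B) + 57)*150 = (12 + 57)*150 = 69*150 = 10350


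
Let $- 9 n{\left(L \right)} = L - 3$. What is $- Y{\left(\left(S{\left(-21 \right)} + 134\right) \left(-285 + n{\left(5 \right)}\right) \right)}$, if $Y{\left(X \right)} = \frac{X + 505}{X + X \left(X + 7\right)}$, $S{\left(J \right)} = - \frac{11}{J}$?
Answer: $\frac{270509274}{10515455193365} \approx 2.5725 \cdot 10^{-5}$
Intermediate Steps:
$n{\left(L \right)} = \frac{1}{3} - \frac{L}{9}$ ($n{\left(L \right)} = - \frac{L - 3}{9} = - \frac{-3 + L}{9} = \frac{1}{3} - \frac{L}{9}$)
$Y{\left(X \right)} = \frac{505 + X}{X + X \left(7 + X\right)}$
$- Y{\left(\left(S{\left(-21 \right)} + 134\right) \left(-285 + n{\left(5 \right)}\right) \right)} = - \frac{505 + \left(- \frac{11}{-21} + 134\right) \left(-285 + \left(\frac{1}{3} - \frac{5}{9}\right)\right)}{\left(- \frac{11}{-21} + 134\right) \left(-285 + \left(\frac{1}{3} - \frac{5}{9}\right)\right) \left(8 + \left(- \frac{11}{-21} + 134\right) \left(-285 + \left(\frac{1}{3} - \frac{5}{9}\right)\right)\right)} = - \frac{505 + \left(\left(-11\right) \left(- \frac{1}{21}\right) + 134\right) \left(-285 + \left(\frac{1}{3} - \frac{5}{9}\right)\right)}{\left(\left(-11\right) \left(- \frac{1}{21}\right) + 134\right) \left(-285 + \left(\frac{1}{3} - \frac{5}{9}\right)\right) \left(8 + \left(\left(-11\right) \left(- \frac{1}{21}\right) + 134\right) \left(-285 + \left(\frac{1}{3} - \frac{5}{9}\right)\right)\right)} = - \frac{505 + \left(\frac{11}{21} + 134\right) \left(-285 - \frac{2}{9}\right)}{\left(\frac{11}{21} + 134\right) \left(-285 - \frac{2}{9}\right) \left(8 + \left(\frac{11}{21} + 134\right) \left(-285 - \frac{2}{9}\right)\right)} = - \frac{505 + \frac{2825}{21} \left(- \frac{2567}{9}\right)}{\frac{2825}{21} \left(- \frac{2567}{9}\right) \left(8 + \frac{2825}{21} \left(- \frac{2567}{9}\right)\right)} = - \frac{505 - \frac{7251775}{189}}{\left(- \frac{7251775}{189}\right) \left(8 - \frac{7251775}{189}\right)} = - \frac{\left(-189\right) \left(-7156330\right)}{7251775 \left(- \frac{7250263}{189}\right) 189} = - \frac{\left(-189\right) \left(-189\right) \left(-7156330\right)}{7251775 \cdot 7250263 \cdot 189} = \left(-1\right) \left(- \frac{270509274}{10515455193365}\right) = \frac{270509274}{10515455193365}$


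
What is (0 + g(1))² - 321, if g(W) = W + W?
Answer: -317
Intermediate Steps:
g(W) = 2*W
(0 + g(1))² - 321 = (0 + 2*1)² - 321 = (0 + 2)² - 321 = 2² - 321 = 4 - 321 = -317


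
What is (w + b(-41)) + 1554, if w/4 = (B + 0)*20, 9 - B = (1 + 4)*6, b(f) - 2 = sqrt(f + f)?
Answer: -124 + I*sqrt(82) ≈ -124.0 + 9.0554*I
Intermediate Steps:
b(f) = 2 + sqrt(2)*sqrt(f) (b(f) = 2 + sqrt(f + f) = 2 + sqrt(2*f) = 2 + sqrt(2)*sqrt(f))
B = -21 (B = 9 - (1 + 4)*6 = 9 - 5*6 = 9 - 1*30 = 9 - 30 = -21)
w = -1680 (w = 4*((-21 + 0)*20) = 4*(-21*20) = 4*(-420) = -1680)
(w + b(-41)) + 1554 = (-1680 + (2 + sqrt(2)*sqrt(-41))) + 1554 = (-1680 + (2 + sqrt(2)*(I*sqrt(41)))) + 1554 = (-1680 + (2 + I*sqrt(82))) + 1554 = (-1678 + I*sqrt(82)) + 1554 = -124 + I*sqrt(82)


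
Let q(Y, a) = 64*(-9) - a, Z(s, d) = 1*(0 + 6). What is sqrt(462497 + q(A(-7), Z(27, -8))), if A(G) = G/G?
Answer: sqrt(461915) ≈ 679.64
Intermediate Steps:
A(G) = 1
Z(s, d) = 6 (Z(s, d) = 1*6 = 6)
q(Y, a) = -576 - a
sqrt(462497 + q(A(-7), Z(27, -8))) = sqrt(462497 + (-576 - 1*6)) = sqrt(462497 + (-576 - 6)) = sqrt(462497 - 582) = sqrt(461915)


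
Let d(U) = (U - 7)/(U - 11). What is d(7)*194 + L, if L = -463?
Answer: -463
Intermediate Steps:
d(U) = (-7 + U)/(-11 + U)
d(7)*194 + L = ((-7 + 7)/(-11 + 7))*194 - 463 = (0/(-4))*194 - 463 = -1/4*0*194 - 463 = 0*194 - 463 = 0 - 463 = -463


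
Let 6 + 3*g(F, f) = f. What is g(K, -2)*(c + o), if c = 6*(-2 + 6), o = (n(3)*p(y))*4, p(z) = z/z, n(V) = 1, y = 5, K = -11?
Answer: -224/3 ≈ -74.667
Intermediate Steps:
g(F, f) = -2 + f/3
p(z) = 1
o = 4 (o = (1*1)*4 = 1*4 = 4)
c = 24 (c = 6*4 = 24)
g(K, -2)*(c + o) = (-2 + (⅓)*(-2))*(24 + 4) = (-2 - ⅔)*28 = -8/3*28 = -224/3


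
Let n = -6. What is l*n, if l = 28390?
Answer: -170340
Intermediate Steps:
l*n = 28390*(-6) = -170340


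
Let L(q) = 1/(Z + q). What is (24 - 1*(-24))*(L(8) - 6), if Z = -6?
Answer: -264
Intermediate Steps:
L(q) = 1/(-6 + q)
(24 - 1*(-24))*(L(8) - 6) = (24 - 1*(-24))*(1/(-6 + 8) - 6) = (24 + 24)*(1/2 - 6) = 48*(½ - 6) = 48*(-11/2) = -264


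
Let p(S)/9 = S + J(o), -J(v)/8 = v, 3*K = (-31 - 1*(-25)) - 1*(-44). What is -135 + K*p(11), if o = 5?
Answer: -3441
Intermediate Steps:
K = 38/3 (K = ((-31 - 1*(-25)) - 1*(-44))/3 = ((-31 + 25) + 44)/3 = (-6 + 44)/3 = (1/3)*38 = 38/3 ≈ 12.667)
J(v) = -8*v
p(S) = -360 + 9*S (p(S) = 9*(S - 8*5) = 9*(S - 40) = 9*(-40 + S) = -360 + 9*S)
-135 + K*p(11) = -135 + 38*(-360 + 9*11)/3 = -135 + 38*(-360 + 99)/3 = -135 + (38/3)*(-261) = -135 - 3306 = -3441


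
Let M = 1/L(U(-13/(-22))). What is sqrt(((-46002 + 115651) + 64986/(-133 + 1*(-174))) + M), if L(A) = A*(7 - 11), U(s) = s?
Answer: sqrt(4423986024510)/7982 ≈ 263.51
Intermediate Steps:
L(A) = -4*A (L(A) = A*(-4) = -4*A)
M = -11/26 (M = 1/(-(-52)/(-22)) = 1/(-(-52)*(-1)/22) = 1/(-4*13/22) = 1/(-26/11) = -11/26 ≈ -0.42308)
sqrt(((-46002 + 115651) + 64986/(-133 + 1*(-174))) + M) = sqrt(((-46002 + 115651) + 64986/(-133 + 1*(-174))) - 11/26) = sqrt((69649 + 64986/(-133 - 174)) - 11/26) = sqrt((69649 + 64986/(-307)) - 11/26) = sqrt((69649 + 64986*(-1/307)) - 11/26) = sqrt((69649 - 64986/307) - 11/26) = sqrt(21317257/307 - 11/26) = sqrt(554245305/7982) = sqrt(4423986024510)/7982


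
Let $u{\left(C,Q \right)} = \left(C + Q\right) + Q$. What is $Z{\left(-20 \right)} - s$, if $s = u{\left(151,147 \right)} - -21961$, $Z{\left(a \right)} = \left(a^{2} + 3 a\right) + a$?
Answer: $-22086$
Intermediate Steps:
$u{\left(C,Q \right)} = C + 2 Q$
$Z{\left(a \right)} = a^{2} + 4 a$
$s = 22406$ ($s = \left(151 + 2 \cdot 147\right) - -21961 = \left(151 + 294\right) + 21961 = 445 + 21961 = 22406$)
$Z{\left(-20 \right)} - s = - 20 \left(4 - 20\right) - 22406 = \left(-20\right) \left(-16\right) - 22406 = 320 - 22406 = -22086$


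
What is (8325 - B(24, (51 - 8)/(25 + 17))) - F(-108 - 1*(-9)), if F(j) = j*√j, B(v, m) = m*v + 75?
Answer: 57578/7 + 297*I*√11 ≈ 8225.4 + 985.04*I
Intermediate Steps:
B(v, m) = 75 + m*v
F(j) = j^(3/2)
(8325 - B(24, (51 - 8)/(25 + 17))) - F(-108 - 1*(-9)) = (8325 - (75 + ((51 - 8)/(25 + 17))*24)) - (-108 - 1*(-9))^(3/2) = (8325 - (75 + (43/42)*24)) - (-108 + 9)^(3/2) = (8325 - (75 + (43*(1/42))*24)) - (-99)^(3/2) = (8325 - (75 + (43/42)*24)) - (-297)*I*√11 = (8325 - (75 + 172/7)) + 297*I*√11 = (8325 - 1*697/7) + 297*I*√11 = (8325 - 697/7) + 297*I*√11 = 57578/7 + 297*I*√11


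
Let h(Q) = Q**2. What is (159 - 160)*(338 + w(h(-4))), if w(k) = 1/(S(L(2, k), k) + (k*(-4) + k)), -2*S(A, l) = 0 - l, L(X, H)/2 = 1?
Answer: -13519/40 ≈ -337.98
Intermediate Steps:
L(X, H) = 2 (L(X, H) = 2*1 = 2)
S(A, l) = l/2 (S(A, l) = -(0 - l)/2 = -(-1)*l/2 = l/2)
w(k) = -2/(5*k) (w(k) = 1/(k/2 + (k*(-4) + k)) = 1/(k/2 + (-4*k + k)) = 1/(k/2 - 3*k) = 1/(-5*k/2) = -2/(5*k))
(159 - 160)*(338 + w(h(-4))) = (159 - 160)*(338 - 2/(5*((-4)**2))) = -(338 - 2/5/16) = -(338 - 2/5*1/16) = -(338 - 1/40) = -1*13519/40 = -13519/40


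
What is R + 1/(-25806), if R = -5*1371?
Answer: -176900131/25806 ≈ -6855.0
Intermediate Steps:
R = -6855
R + 1/(-25806) = -6855 + 1/(-25806) = -6855 - 1/25806 = -176900131/25806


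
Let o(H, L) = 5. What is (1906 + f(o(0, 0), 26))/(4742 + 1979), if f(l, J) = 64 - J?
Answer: 1944/6721 ≈ 0.28924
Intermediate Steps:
(1906 + f(o(0, 0), 26))/(4742 + 1979) = (1906 + (64 - 1*26))/(4742 + 1979) = (1906 + (64 - 26))/6721 = (1906 + 38)*(1/6721) = 1944*(1/6721) = 1944/6721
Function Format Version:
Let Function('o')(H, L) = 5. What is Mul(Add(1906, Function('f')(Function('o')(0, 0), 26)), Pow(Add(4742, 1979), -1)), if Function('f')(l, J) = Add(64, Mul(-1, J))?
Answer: Rational(1944, 6721) ≈ 0.28924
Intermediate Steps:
Mul(Add(1906, Function('f')(Function('o')(0, 0), 26)), Pow(Add(4742, 1979), -1)) = Mul(Add(1906, Add(64, Mul(-1, 26))), Pow(Add(4742, 1979), -1)) = Mul(Add(1906, Add(64, -26)), Pow(6721, -1)) = Mul(Add(1906, 38), Rational(1, 6721)) = Mul(1944, Rational(1, 6721)) = Rational(1944, 6721)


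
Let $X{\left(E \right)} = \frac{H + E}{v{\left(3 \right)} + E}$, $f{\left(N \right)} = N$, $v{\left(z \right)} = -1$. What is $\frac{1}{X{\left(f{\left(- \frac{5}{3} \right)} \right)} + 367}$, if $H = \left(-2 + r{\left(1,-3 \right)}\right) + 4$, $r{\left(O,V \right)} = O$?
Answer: $\frac{2}{733} \approx 0.0027285$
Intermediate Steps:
$H = 3$ ($H = \left(-2 + 1\right) + 4 = -1 + 4 = 3$)
$X{\left(E \right)} = \frac{3 + E}{-1 + E}$
$\frac{1}{X{\left(f{\left(- \frac{5}{3} \right)} \right)} + 367} = \frac{1}{\frac{3 - \frac{5}{3}}{-1 - \frac{5}{3}} + 367} = \frac{1}{\frac{1}{- \frac{8}{3}} \cdot \frac{4}{3} + 367} = \frac{1}{\left(- \frac{3}{8}\right) \frac{4}{3} + 367} = \frac{1}{- \frac{1}{2} + 367} = \frac{1}{\frac{733}{2}} = \frac{2}{733}$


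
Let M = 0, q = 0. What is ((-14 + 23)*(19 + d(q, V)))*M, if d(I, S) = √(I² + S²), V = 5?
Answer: 0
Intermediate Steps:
((-14 + 23)*(19 + d(q, V)))*M = ((-14 + 23)*(19 + √(0² + 5²)))*0 = (9*(19 + √(0 + 25)))*0 = (9*(19 + √25))*0 = (9*(19 + 5))*0 = (9*24)*0 = 216*0 = 0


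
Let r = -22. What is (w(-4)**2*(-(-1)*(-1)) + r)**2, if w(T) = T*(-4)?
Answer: 77284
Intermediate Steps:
w(T) = -4*T
(w(-4)**2*(-(-1)*(-1)) + r)**2 = ((-4*(-4))**2*(-(-1)*(-1)) - 22)**2 = (16**2*(-1*1) - 22)**2 = (256*(-1) - 22)**2 = (-256 - 22)**2 = (-278)**2 = 77284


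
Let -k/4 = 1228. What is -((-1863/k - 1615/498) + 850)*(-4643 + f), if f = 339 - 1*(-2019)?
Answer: 2367539334395/1223088 ≈ 1.9357e+6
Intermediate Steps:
k = -4912 (k = -4*1228 = -4912)
f = 2358 (f = 339 + 2019 = 2358)
-((-1863/k - 1615/498) + 850)*(-4643 + f) = -((-1863/(-4912) - 1615/498) + 850)*(-4643 + 2358) = -((-1863*(-1/4912) - 1615*1/498) + 850)*(-2285) = -((1863/4912 - 1615/498) + 850)*(-2285) = -(-3502553/1223088 + 850)*(-2285) = -1036122247*(-2285)/1223088 = -1*(-2367539334395/1223088) = 2367539334395/1223088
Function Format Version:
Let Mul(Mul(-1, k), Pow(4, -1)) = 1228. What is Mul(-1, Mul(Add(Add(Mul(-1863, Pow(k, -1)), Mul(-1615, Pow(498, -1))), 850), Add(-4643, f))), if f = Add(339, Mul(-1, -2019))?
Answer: Rational(2367539334395, 1223088) ≈ 1.9357e+6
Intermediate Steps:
k = -4912 (k = Mul(-4, 1228) = -4912)
f = 2358 (f = Add(339, 2019) = 2358)
Mul(-1, Mul(Add(Add(Mul(-1863, Pow(k, -1)), Mul(-1615, Pow(498, -1))), 850), Add(-4643, f))) = Mul(-1, Mul(Add(Add(Mul(-1863, Pow(-4912, -1)), Mul(-1615, Pow(498, -1))), 850), Add(-4643, 2358))) = Mul(-1, Mul(Add(Add(Mul(-1863, Rational(-1, 4912)), Mul(-1615, Rational(1, 498))), 850), -2285)) = Mul(-1, Mul(Add(Add(Rational(1863, 4912), Rational(-1615, 498)), 850), -2285)) = Mul(-1, Mul(Add(Rational(-3502553, 1223088), 850), -2285)) = Mul(-1, Mul(Rational(1036122247, 1223088), -2285)) = Mul(-1, Rational(-2367539334395, 1223088)) = Rational(2367539334395, 1223088)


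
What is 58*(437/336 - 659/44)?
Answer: -1465921/1848 ≈ -793.25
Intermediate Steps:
58*(437/336 - 659/44) = 58*(-50549/3696) = -1465921/1848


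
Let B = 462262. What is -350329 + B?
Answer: 111933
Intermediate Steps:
-350329 + B = -350329 + 462262 = 111933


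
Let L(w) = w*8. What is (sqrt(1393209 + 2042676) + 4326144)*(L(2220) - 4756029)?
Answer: -20498434004736 - 14214807*sqrt(381765) ≈ -2.0507e+13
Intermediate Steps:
L(w) = 8*w
(sqrt(1393209 + 2042676) + 4326144)*(L(2220) - 4756029) = (sqrt(1393209 + 2042676) + 4326144)*(8*2220 - 4756029) = (sqrt(3435885) + 4326144)*(17760 - 4756029) = (3*sqrt(381765) + 4326144)*(-4738269) = (4326144 + 3*sqrt(381765))*(-4738269) = -20498434004736 - 14214807*sqrt(381765)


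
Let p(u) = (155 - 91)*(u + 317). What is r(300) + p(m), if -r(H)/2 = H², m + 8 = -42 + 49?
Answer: -159776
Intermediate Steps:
m = -1 (m = -8 + (-42 + 49) = -8 + 7 = -1)
p(u) = 20288 + 64*u (p(u) = 64*(317 + u) = 20288 + 64*u)
r(H) = -2*H²
r(300) + p(m) = -2*300² + (20288 + 64*(-1)) = -2*90000 + (20288 - 64) = -180000 + 20224 = -159776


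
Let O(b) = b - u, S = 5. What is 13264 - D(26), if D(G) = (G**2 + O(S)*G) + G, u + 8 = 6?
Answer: 12380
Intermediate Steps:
u = -2 (u = -8 + 6 = -2)
O(b) = 2 + b (O(b) = b - 1*(-2) = b + 2 = 2 + b)
D(G) = G**2 + 8*G (D(G) = (G**2 + (2 + 5)*G) + G = (G**2 + 7*G) + G = G**2 + 8*G)
13264 - D(26) = 13264 - 26*(8 + 26) = 13264 - 26*34 = 13264 - 1*884 = 13264 - 884 = 12380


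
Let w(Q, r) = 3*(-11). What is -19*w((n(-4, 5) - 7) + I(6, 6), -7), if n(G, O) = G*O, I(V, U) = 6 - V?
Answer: 627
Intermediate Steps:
w(Q, r) = -33
-19*w((n(-4, 5) - 7) + I(6, 6), -7) = -19*(-33) = 627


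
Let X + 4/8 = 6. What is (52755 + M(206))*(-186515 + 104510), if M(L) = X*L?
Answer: -4419085440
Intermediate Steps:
X = 11/2 (X = -½ + 6 = 11/2 ≈ 5.5000)
M(L) = 11*L/2
(52755 + M(206))*(-186515 + 104510) = (52755 + (11/2)*206)*(-186515 + 104510) = (52755 + 1133)*(-82005) = 53888*(-82005) = -4419085440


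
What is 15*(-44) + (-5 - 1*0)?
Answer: -665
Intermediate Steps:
15*(-44) + (-5 - 1*0) = -660 + (-5 + 0) = -660 - 5 = -665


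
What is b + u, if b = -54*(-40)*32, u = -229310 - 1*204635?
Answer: -364825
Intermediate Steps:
u = -433945 (u = -229310 - 204635 = -433945)
b = 69120 (b = 2160*32 = 69120)
b + u = 69120 - 433945 = -364825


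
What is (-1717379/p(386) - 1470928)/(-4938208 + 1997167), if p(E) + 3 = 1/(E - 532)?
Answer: 131666686/430372333 ≈ 0.30594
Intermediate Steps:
p(E) = -3 + 1/(-532 + E) (p(E) = -3 + 1/(E - 532) = -3 + 1/(-532 + E))
(-1717379/p(386) - 1470928)/(-4938208 + 1997167) = (-1717379*(-532 + 386)/(1597 - 3*386) - 1470928)/(-4938208 + 1997167) = (-1717379*(-146/(1597 - 1158)) - 1470928)/(-2941041) = (-1717379/((-1/146*439)) - 1470928)*(-1/2941041) = (-1717379/(-439/146) - 1470928)*(-1/2941041) = (-1717379*(-146/439) - 1470928)*(-1/2941041) = (250737334/439 - 1470928)*(-1/2941041) = -395000058/439*(-1/2941041) = 131666686/430372333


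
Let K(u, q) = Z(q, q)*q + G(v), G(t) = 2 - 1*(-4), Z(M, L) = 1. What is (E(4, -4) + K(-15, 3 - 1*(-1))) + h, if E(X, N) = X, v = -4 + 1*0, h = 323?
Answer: 337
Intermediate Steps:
v = -4 (v = -4 + 0 = -4)
G(t) = 6 (G(t) = 2 + 4 = 6)
K(u, q) = 6 + q (K(u, q) = 1*q + 6 = q + 6 = 6 + q)
(E(4, -4) + K(-15, 3 - 1*(-1))) + h = (4 + (6 + (3 - 1*(-1)))) + 323 = (4 + (6 + (3 + 1))) + 323 = (4 + (6 + 4)) + 323 = (4 + 10) + 323 = 14 + 323 = 337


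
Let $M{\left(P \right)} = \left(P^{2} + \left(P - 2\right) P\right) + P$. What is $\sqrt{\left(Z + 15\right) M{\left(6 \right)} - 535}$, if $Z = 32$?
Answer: $\sqrt{2567} \approx 50.666$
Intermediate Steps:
$M{\left(P \right)} = P + P^{2} + P \left(-2 + P\right)$ ($M{\left(P \right)} = \left(P^{2} + \left(-2 + P\right) P\right) + P = \left(P^{2} + P \left(-2 + P\right)\right) + P = P + P^{2} + P \left(-2 + P\right)$)
$\sqrt{\left(Z + 15\right) M{\left(6 \right)} - 535} = \sqrt{\left(32 + 15\right) 6 \left(-1 + 2 \cdot 6\right) - 535} = \sqrt{47 \cdot 6 \left(-1 + 12\right) - 535} = \sqrt{47 \cdot 6 \cdot 11 - 535} = \sqrt{47 \cdot 66 - 535} = \sqrt{3102 - 535} = \sqrt{2567}$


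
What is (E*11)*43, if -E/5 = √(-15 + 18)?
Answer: -2365*√3 ≈ -4096.3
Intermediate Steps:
E = -5*√3 (E = -5*√(-15 + 18) = -5*√3 ≈ -8.6602)
(E*11)*43 = (-5*√3*11)*43 = -55*√3*43 = -2365*√3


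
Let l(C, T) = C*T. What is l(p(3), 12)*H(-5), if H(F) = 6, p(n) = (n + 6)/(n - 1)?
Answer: 324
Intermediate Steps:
p(n) = (6 + n)/(-1 + n)
l(p(3), 12)*H(-5) = (((6 + 3)/(-1 + 3))*12)*6 = ((9/2)*12)*6 = 54*6 = 324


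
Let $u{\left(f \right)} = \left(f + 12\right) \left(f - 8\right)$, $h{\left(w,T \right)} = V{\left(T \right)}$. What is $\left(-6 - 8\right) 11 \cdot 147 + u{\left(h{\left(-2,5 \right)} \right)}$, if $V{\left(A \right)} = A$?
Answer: $-22689$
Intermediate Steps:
$h{\left(w,T \right)} = T$
$u{\left(f \right)} = \left(-8 + f\right) \left(12 + f\right)$ ($u{\left(f \right)} = \left(12 + f\right) \left(-8 + f\right) = \left(-8 + f\right) \left(12 + f\right)$)
$\left(-6 - 8\right) 11 \cdot 147 + u{\left(h{\left(-2,5 \right)} \right)} = \left(-6 - 8\right) 11 \cdot 147 + \left(-96 + 5^{2} + 4 \cdot 5\right) = \left(-14\right) 11 \cdot 147 + \left(-96 + 25 + 20\right) = \left(-154\right) 147 - 51 = -22638 - 51 = -22689$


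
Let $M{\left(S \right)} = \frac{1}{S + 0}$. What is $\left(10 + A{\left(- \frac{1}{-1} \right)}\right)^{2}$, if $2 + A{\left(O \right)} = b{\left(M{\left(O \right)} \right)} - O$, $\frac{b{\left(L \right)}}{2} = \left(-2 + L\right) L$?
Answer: $25$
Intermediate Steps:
$M{\left(S \right)} = \frac{1}{S}$
$b{\left(L \right)} = 2 L \left(-2 + L\right)$ ($b{\left(L \right)} = 2 \left(-2 + L\right) L = 2 L \left(-2 + L\right)$)
$A{\left(O \right)} = -2 - O + \frac{2 \left(-2 + \frac{1}{O}\right)}{O}$ ($A{\left(O \right)} = -2 - \left(O - \frac{2 \left(-2 + \frac{1}{O}\right)}{O}\right) = -2 - O + \frac{2 \left(-2 + \frac{1}{O}\right)}{O}$)
$\left(10 + A{\left(- \frac{1}{-1} \right)}\right)^{2} = \left(10 - \left(2 + 1 - 2 + 4\right)\right)^{2} = \left(10 - \left(3 - 2 + 4\right)\right)^{2} = \left(10 - 5\right)^{2} = 5^{2} = 25$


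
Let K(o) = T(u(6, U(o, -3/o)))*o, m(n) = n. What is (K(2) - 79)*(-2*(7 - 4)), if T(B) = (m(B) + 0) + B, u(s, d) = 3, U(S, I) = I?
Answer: 402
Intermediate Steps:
T(B) = 2*B (T(B) = (B + 0) + B = B + B = 2*B)
K(o) = 6*o (K(o) = (2*3)*o = 6*o)
(K(2) - 79)*(-2*(7 - 4)) = (6*2 - 79)*(-2*(7 - 4)) = (12 - 79)*(-2*3) = -67*(-6) = 402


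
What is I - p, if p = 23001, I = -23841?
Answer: -46842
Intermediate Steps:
I - p = -23841 - 1*23001 = -23841 - 23001 = -46842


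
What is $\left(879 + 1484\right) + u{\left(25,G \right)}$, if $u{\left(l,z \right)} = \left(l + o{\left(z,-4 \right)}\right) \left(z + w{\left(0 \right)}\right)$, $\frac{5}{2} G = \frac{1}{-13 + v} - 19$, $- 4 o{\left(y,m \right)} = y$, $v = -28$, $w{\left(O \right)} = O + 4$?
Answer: $\frac{3808959}{1681} \approx 2265.9$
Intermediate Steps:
$w{\left(O \right)} = 4 + O$
$o{\left(y,m \right)} = - \frac{y}{4}$
$G = - \frac{312}{41}$ ($G = \frac{2 \left(\frac{1}{-13 - 28} - 19\right)}{5} = \frac{2 \left(\frac{1}{-41} - 19\right)}{5} = \frac{2 \left(- \frac{1}{41} - 19\right)}{5} = \frac{2}{5} \left(- \frac{780}{41}\right) = - \frac{312}{41} \approx -7.6098$)
$u{\left(l,z \right)} = \left(4 + z\right) \left(l - \frac{z}{4}\right)$ ($u{\left(l,z \right)} = \left(l - \frac{z}{4}\right) \left(z + \left(4 + 0\right)\right) = \left(l - \frac{z}{4}\right) \left(z + 4\right) = \left(l - \frac{z}{4}\right) \left(4 + z\right) = \left(4 + z\right) \left(l - \frac{z}{4}\right)$)
$\left(879 + 1484\right) + u{\left(25,G \right)} = \left(879 + 1484\right) + \left(\left(-1\right) \left(- \frac{312}{41}\right) + 4 \cdot 25 - \frac{\left(- \frac{312}{41}\right)^{2}}{4} + 25 \left(- \frac{312}{41}\right)\right) = 2363 + \left(\frac{312}{41} + 100 - \frac{24336}{1681} - \frac{7800}{41}\right) = 2363 - \frac{163244}{1681} = \frac{3808959}{1681}$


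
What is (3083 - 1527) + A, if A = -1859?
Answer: -303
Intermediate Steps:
(3083 - 1527) + A = (3083 - 1527) - 1859 = 1556 - 1859 = -303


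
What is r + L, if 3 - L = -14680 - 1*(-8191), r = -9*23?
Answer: 6285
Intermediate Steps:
r = -207
L = 6492 (L = 3 - (-14680 - 1*(-8191)) = 3 - (-14680 + 8191) = 3 - 1*(-6489) = 3 + 6489 = 6492)
r + L = -207 + 6492 = 6285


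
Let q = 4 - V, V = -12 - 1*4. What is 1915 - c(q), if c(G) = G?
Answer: 1895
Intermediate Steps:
V = -16 (V = -12 - 4 = -16)
q = 20 (q = 4 - 1*(-16) = 4 + 16 = 20)
1915 - c(q) = 1915 - 1*20 = 1915 - 20 = 1895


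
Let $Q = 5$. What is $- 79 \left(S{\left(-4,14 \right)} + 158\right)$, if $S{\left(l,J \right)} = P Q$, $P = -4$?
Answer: $-10902$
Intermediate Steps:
$S{\left(l,J \right)} = -20$ ($S{\left(l,J \right)} = \left(-4\right) 5 = -20$)
$- 79 \left(S{\left(-4,14 \right)} + 158\right) = - 79 \left(-20 + 158\right) = \left(-79\right) 138 = -10902$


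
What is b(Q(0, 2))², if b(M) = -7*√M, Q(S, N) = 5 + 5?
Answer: 490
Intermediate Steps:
Q(S, N) = 10
b(Q(0, 2))² = (-7*√10)² = 490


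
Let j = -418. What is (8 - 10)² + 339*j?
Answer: -141698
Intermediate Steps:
(8 - 10)² + 339*j = (8 - 10)² + 339*(-418) = (-2)² - 141702 = 4 - 141702 = -141698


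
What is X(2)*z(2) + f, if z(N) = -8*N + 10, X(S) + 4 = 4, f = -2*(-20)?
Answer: 40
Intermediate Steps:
f = 40
X(S) = 0 (X(S) = -4 + 4 = 0)
z(N) = 10 - 8*N
X(2)*z(2) + f = 0*(10 - 8*2) + 40 = 0*(10 - 16) + 40 = 0*(-6) + 40 = 0 + 40 = 40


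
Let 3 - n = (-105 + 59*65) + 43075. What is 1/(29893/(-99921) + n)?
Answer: -99921/4676532535 ≈ -2.1366e-5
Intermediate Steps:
n = -46802 (n = 3 - ((-105 + 59*65) + 43075) = 3 - ((-105 + 3835) + 43075) = 3 - (3730 + 43075) = 3 - 1*46805 = 3 - 46805 = -46802)
1/(29893/(-99921) + n) = 1/(29893/(-99921) - 46802) = 1/(29893*(-1/99921) - 46802) = 1/(-29893/99921 - 46802) = 1/(-4676532535/99921) = -99921/4676532535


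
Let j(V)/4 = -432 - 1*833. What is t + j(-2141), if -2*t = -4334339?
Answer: 4324219/2 ≈ 2.1621e+6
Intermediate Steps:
t = 4334339/2 (t = -½*(-4334339) = 4334339/2 ≈ 2.1672e+6)
j(V) = -5060 (j(V) = 4*(-432 - 1*833) = 4*(-432 - 833) = 4*(-1265) = -5060)
t + j(-2141) = 4334339/2 - 5060 = 4324219/2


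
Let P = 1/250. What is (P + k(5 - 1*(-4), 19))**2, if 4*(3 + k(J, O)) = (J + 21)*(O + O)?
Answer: 4970391001/62500 ≈ 79526.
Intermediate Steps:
P = 1/250 ≈ 0.0040000
k(J, O) = -3 + O*(21 + J)/2 (k(J, O) = -3 + ((J + 21)*(O + O))/4 = -3 + ((21 + J)*(2*O))/4 = -3 + (2*O*(21 + J))/4 = -3 + O*(21 + J)/2)
(P + k(5 - 1*(-4), 19))**2 = (1/250 + (-3 + (21/2)*19 + (1/2)*(5 - 1*(-4))*19))**2 = (1/250 + (-3 + 399/2 + (1/2)*(5 + 4)*19))**2 = (1/250 + (-3 + 399/2 + (1/2)*9*19))**2 = (1/250 + (-3 + 399/2 + 171/2))**2 = (1/250 + 282)**2 = (70501/250)**2 = 4970391001/62500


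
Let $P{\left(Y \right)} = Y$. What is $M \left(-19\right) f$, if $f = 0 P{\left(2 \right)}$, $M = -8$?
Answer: $0$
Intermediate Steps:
$f = 0$ ($f = 0 \cdot 2 = 0$)
$M \left(-19\right) f = \left(-8\right) \left(-19\right) 0 = 152 \cdot 0 = 0$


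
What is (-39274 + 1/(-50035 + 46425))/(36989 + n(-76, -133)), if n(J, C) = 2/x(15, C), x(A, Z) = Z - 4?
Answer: -19423742317/18293642510 ≈ -1.0618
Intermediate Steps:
x(A, Z) = -4 + Z
n(J, C) = 2/(-4 + C)
(-39274 + 1/(-50035 + 46425))/(36989 + n(-76, -133)) = (-39274 + 1/(-50035 + 46425))/(36989 + 2/(-4 - 133)) = (-39274 + 1/(-3610))/(36989 + 2/(-137)) = (-39274 - 1/3610)/(36989 + 2*(-1/137)) = -141779141/(3610*(36989 - 2/137)) = -141779141/(3610*5067491/137) = -141779141/3610*137/5067491 = -19423742317/18293642510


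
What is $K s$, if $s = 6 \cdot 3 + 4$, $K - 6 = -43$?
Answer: $-814$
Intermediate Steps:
$K = -37$ ($K = 6 - 43 = -37$)
$s = 22$ ($s = 18 + 4 = 22$)
$K s = \left(-37\right) 22 = -814$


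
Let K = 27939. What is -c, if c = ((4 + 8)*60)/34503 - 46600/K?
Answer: 529241240/321326439 ≈ 1.6471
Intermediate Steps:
c = -529241240/321326439 (c = ((4 + 8)*60)/34503 - 46600/27939 = (12*60)*(1/34503) - 46600*1/27939 = 720*(1/34503) - 46600/27939 = 240/11501 - 46600/27939 = -529241240/321326439 ≈ -1.6471)
-c = -1*(-529241240/321326439) = 529241240/321326439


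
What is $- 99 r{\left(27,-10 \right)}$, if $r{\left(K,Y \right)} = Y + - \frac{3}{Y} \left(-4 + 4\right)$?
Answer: $990$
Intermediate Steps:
$r{\left(K,Y \right)} = Y$ ($r{\left(K,Y \right)} = Y + - \frac{3}{Y} 0 = Y + 0 = Y$)
$- 99 r{\left(27,-10 \right)} = \left(-99\right) \left(-10\right) = 990$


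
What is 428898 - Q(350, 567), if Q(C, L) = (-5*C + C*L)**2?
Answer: -38690461102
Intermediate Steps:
428898 - Q(350, 567) = 428898 - 350**2*(-5 + 567)**2 = 428898 - 122500*562**2 = 428898 - 122500*315844 = 428898 - 1*38690890000 = 428898 - 38690890000 = -38690461102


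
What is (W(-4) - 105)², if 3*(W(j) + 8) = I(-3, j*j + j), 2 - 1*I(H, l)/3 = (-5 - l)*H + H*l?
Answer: 15876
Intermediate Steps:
I(H, l) = 6 - 3*H*l - 3*H*(-5 - l) (I(H, l) = 6 - 3*((-5 - l)*H + H*l) = 6 - 3*(H*(-5 - l) + H*l) = 6 - 3*(H*l + H*(-5 - l)) = 6 + (-3*H*l - 3*H*(-5 - l)) = 6 - 3*H*l - 3*H*(-5 - l))
W(j) = -21 (W(j) = -8 + (6 + 15*(-3))/3 = -8 + (6 - 45)/3 = -8 + (⅓)*(-39) = -8 - 13 = -21)
(W(-4) - 105)² = (-21 - 105)² = (-126)² = 15876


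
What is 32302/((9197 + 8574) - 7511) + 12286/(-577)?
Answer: -53708053/2960010 ≈ -18.145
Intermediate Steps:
32302/((9197 + 8574) - 7511) + 12286/(-577) = 32302/(17771 - 7511) + 12286*(-1/577) = 32302/10260 - 12286/577 = 32302*(1/10260) - 12286/577 = 16151/5130 - 12286/577 = -53708053/2960010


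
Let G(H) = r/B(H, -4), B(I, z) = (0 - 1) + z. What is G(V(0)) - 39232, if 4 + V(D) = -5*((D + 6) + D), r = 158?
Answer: -196318/5 ≈ -39264.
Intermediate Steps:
B(I, z) = -1 + z
V(D) = -34 - 10*D (V(D) = -4 - 5*((D + 6) + D) = -4 - 5*((6 + D) + D) = -4 - 5*(6 + 2*D) = -4 + (-30 - 10*D) = -34 - 10*D)
G(H) = -158/5 (G(H) = 158/(-1 - 4) = 158/(-5) = 158*(-⅕) = -158/5)
G(V(0)) - 39232 = -158/5 - 39232 = -196318/5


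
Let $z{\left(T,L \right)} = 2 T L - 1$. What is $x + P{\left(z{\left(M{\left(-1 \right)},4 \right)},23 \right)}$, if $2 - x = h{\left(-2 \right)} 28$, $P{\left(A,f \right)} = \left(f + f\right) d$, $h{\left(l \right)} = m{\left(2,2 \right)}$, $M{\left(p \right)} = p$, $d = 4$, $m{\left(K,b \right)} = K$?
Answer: $130$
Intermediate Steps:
$z{\left(T,L \right)} = -1 + 2 L T$ ($z{\left(T,L \right)} = 2 L T - 1 = -1 + 2 L T$)
$h{\left(l \right)} = 2$
$P{\left(A,f \right)} = 8 f$ ($P{\left(A,f \right)} = \left(f + f\right) 4 = 2 f 4 = 8 f$)
$x = -54$ ($x = 2 - 2 \cdot 28 = 2 - 56 = -54$)
$x + P{\left(z{\left(M{\left(-1 \right)},4 \right)},23 \right)} = -54 + 8 \cdot 23 = -54 + 184 = 130$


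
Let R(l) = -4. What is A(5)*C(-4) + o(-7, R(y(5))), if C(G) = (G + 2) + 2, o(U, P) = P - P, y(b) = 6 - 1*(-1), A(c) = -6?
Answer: 0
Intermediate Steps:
y(b) = 7 (y(b) = 6 + 1 = 7)
o(U, P) = 0
C(G) = 4 + G (C(G) = (2 + G) + 2 = 4 + G)
A(5)*C(-4) + o(-7, R(y(5))) = -6*(4 - 4) + 0 = -6*0 + 0 = 0 + 0 = 0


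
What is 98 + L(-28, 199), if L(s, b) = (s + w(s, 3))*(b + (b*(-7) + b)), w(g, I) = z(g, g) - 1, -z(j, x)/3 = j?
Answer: -54627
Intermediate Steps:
z(j, x) = -3*j
w(g, I) = -1 - 3*g (w(g, I) = -3*g - 1 = -1 - 3*g)
L(s, b) = -5*b*(-1 - 2*s) (L(s, b) = (s + (-1 - 3*s))*(b + (b*(-7) + b)) = (-1 - 2*s)*(b + (-7*b + b)) = (-1 - 2*s)*(b - 6*b) = (-1 - 2*s)*(-5*b) = -5*b*(-1 - 2*s))
98 + L(-28, 199) = 98 + 5*199*(1 + 2*(-28)) = 98 + 5*199*(1 - 56) = 98 + 5*199*(-55) = 98 - 54725 = -54627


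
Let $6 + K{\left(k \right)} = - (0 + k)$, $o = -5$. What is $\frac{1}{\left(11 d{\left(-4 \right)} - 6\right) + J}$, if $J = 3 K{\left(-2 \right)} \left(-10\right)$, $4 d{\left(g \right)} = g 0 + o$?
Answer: $\frac{4}{401} \approx 0.0099751$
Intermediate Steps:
$d{\left(g \right)} = - \frac{5}{4}$ ($d{\left(g \right)} = \frac{g 0 - 5}{4} = \frac{0 - 5}{4} = \frac{1}{4} \left(-5\right) = - \frac{5}{4}$)
$K{\left(k \right)} = -6 - k$ ($K{\left(k \right)} = -6 - \left(0 + k\right) = -6 - k$)
$J = 120$ ($J = 3 \left(-6 - -2\right) \left(-10\right) = 3 \left(-6 + 2\right) \left(-10\right) = 3 \left(-4\right) \left(-10\right) = \left(-12\right) \left(-10\right) = 120$)
$\frac{1}{\left(11 d{\left(-4 \right)} - 6\right) + J} = \frac{1}{\left(11 \left(- \frac{5}{4}\right) - 6\right) + 120} = \frac{1}{\left(- \frac{55}{4} - 6\right) + 120} = \frac{1}{- \frac{79}{4} + 120} = \frac{1}{\frac{401}{4}} = \frac{4}{401}$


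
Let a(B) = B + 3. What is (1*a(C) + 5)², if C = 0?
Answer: 64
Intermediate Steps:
a(B) = 3 + B
(1*a(C) + 5)² = (1*(3 + 0) + 5)² = (1*3 + 5)² = (3 + 5)² = 8² = 64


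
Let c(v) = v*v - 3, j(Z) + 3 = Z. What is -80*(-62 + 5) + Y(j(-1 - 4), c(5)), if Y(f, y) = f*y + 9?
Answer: 4393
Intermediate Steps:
j(Z) = -3 + Z
c(v) = -3 + v² (c(v) = v² - 3 = -3 + v²)
Y(f, y) = 9 + f*y
-80*(-62 + 5) + Y(j(-1 - 4), c(5)) = -80*(-62 + 5) + (9 + (-3 + (-1 - 4))*(-3 + 5²)) = -80*(-57) + (9 + (-3 - 5)*(-3 + 25)) = 4560 + (9 - 8*22) = 4560 + (9 - 176) = 4560 - 167 = 4393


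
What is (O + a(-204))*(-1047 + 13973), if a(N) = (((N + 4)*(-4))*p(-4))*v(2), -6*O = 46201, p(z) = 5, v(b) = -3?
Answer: -763933063/3 ≈ -2.5464e+8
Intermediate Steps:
O = -46201/6 (O = -1/6*46201 = -46201/6 ≈ -7700.2)
a(N) = 240 + 60*N (a(N) = (((N + 4)*(-4))*5)*(-3) = (((4 + N)*(-4))*5)*(-3) = ((-16 - 4*N)*5)*(-3) = (-80 - 20*N)*(-3) = 240 + 60*N)
(O + a(-204))*(-1047 + 13973) = (-46201/6 + (240 + 60*(-204)))*(-1047 + 13973) = (-46201/6 + (240 - 12240))*12926 = (-46201/6 - 12000)*12926 = -118201/6*12926 = -763933063/3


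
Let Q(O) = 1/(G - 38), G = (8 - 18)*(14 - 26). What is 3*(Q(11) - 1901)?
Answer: -467643/82 ≈ -5703.0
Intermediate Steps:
G = 120 (G = -10*(-12) = 120)
Q(O) = 1/82 (Q(O) = 1/(120 - 38) = 1/82)
3*(Q(11) - 1901) = 3*(1/82 - 1901) = 3*(-155881/82) = -467643/82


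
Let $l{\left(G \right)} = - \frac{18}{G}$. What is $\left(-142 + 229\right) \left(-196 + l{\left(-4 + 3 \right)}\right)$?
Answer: $-15486$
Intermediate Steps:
$\left(-142 + 229\right) \left(-196 + l{\left(-4 + 3 \right)}\right) = \left(-142 + 229\right) \left(-196 - \frac{18}{-4 + 3}\right) = 87 \left(-196 - \frac{18}{-1}\right) = 87 \left(-196 - -18\right) = 87 \left(-196 + 18\right) = 87 \left(-178\right) = -15486$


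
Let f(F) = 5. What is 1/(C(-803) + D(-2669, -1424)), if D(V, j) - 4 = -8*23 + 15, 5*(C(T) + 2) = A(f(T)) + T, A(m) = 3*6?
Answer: -1/324 ≈ -0.0030864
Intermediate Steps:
A(m) = 18
C(T) = 8/5 + T/5 (C(T) = -2 + (18 + T)/5 = -2 + (18/5 + T/5) = 8/5 + T/5)
D(V, j) = -165 (D(V, j) = 4 + (-8*23 + 15) = 4 + (-184 + 15) = 4 - 169 = -165)
1/(C(-803) + D(-2669, -1424)) = 1/((8/5 + (⅕)*(-803)) - 165) = 1/((8/5 - 803/5) - 165) = 1/(-159 - 165) = 1/(-324) = -1/324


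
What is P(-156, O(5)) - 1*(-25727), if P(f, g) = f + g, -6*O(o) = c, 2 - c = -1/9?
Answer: 1380815/54 ≈ 25571.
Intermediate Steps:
c = 19/9 (c = 2 - (-1)/9 = 2 - 1*(-⅑) = 2 + ⅑ = 19/9 ≈ 2.1111)
O(o) = -19/54 (O(o) = -⅙*19/9 = -19/54)
P(-156, O(5)) - 1*(-25727) = (-156 - 19/54) - 1*(-25727) = -8443/54 + 25727 = 1380815/54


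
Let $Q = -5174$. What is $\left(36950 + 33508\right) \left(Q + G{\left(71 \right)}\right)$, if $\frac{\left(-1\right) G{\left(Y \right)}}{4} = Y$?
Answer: $-384559764$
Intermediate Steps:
$G{\left(Y \right)} = - 4 Y$
$\left(36950 + 33508\right) \left(Q + G{\left(71 \right)}\right) = \left(36950 + 33508\right) \left(-5174 - 284\right) = 70458 \left(-5174 - 284\right) = 70458 \left(-5458\right) = -384559764$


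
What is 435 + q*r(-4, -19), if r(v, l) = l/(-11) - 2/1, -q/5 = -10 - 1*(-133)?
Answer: 6630/11 ≈ 602.73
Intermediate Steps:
q = -615 (q = -5*(-10 - 1*(-133)) = -5*(-10 + 133) = -5*123 = -615)
r(v, l) = -2 - l/11 (r(v, l) = l*(-1/11) - 2*1 = -l/11 - 2 = -2 - l/11)
435 + q*r(-4, -19) = 435 - 615*(-2 - 1/11*(-19)) = 435 - 615*(-2 + 19/11) = 435 - 615*(-3/11) = 435 + 1845/11 = 6630/11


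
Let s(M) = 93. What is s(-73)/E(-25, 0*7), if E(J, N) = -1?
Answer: -93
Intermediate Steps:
s(-73)/E(-25, 0*7) = 93/(-1) = 93*(-1) = -93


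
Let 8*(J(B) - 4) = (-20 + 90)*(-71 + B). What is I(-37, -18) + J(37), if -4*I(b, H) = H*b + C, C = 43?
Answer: -1883/4 ≈ -470.75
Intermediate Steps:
J(B) = -2469/4 + 35*B/4 (J(B) = 4 + ((-20 + 90)*(-71 + B))/8 = 4 + (70*(-71 + B))/8 = 4 + (-4970 + 70*B)/8 = 4 + (-2485/4 + 35*B/4) = -2469/4 + 35*B/4)
I(b, H) = -43/4 - H*b/4 (I(b, H) = -(H*b + 43)/4 = -(43 + H*b)/4 = -43/4 - H*b/4)
I(-37, -18) + J(37) = (-43/4 - ¼*(-18)*(-37)) + (-2469/4 + (35/4)*37) = (-43/4 - 333/2) + (-2469/4 + 1295/4) = -709/4 - 587/2 = -1883/4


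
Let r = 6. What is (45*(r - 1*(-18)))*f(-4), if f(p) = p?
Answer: -4320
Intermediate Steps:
(45*(r - 1*(-18)))*f(-4) = (45*(6 - 1*(-18)))*(-4) = (45*(6 + 18))*(-4) = (45*24)*(-4) = 1080*(-4) = -4320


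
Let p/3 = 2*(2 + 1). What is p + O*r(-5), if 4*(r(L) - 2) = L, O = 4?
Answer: 21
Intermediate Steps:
r(L) = 2 + L/4
p = 18 (p = 3*(2*(2 + 1)) = 3*(2*3) = 3*6 = 18)
p + O*r(-5) = 18 + 4*(2 + (¼)*(-5)) = 18 + 4*(2 - 5/4) = 18 + 4*(¾) = 18 + 3 = 21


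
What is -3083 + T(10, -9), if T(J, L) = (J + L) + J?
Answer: -3072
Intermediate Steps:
T(J, L) = L + 2*J
-3083 + T(10, -9) = -3083 + (-9 + 2*10) = -3083 + (-9 + 20) = -3083 + 11 = -3072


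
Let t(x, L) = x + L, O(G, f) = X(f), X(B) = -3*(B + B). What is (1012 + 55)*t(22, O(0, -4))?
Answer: 49082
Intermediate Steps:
X(B) = -6*B
O(G, f) = -6*f
t(x, L) = L + x
(1012 + 55)*t(22, O(0, -4)) = (1012 + 55)*(-6*(-4) + 22) = 1067*(24 + 22) = 1067*46 = 49082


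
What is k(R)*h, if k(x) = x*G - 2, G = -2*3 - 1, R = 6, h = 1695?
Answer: -74580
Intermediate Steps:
G = -7 (G = -6 - 1 = -7)
k(x) = -2 - 7*x (k(x) = x*(-7) - 2 = -7*x - 2 = -2 - 7*x)
k(R)*h = (-2 - 7*6)*1695 = (-2 - 42)*1695 = -44*1695 = -74580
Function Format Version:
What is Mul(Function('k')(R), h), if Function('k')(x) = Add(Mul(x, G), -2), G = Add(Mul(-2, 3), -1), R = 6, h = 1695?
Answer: -74580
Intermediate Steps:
G = -7 (G = Add(-6, -1) = -7)
Function('k')(x) = Add(-2, Mul(-7, x)) (Function('k')(x) = Add(Mul(x, -7), -2) = Add(Mul(-7, x), -2) = Add(-2, Mul(-7, x)))
Mul(Function('k')(R), h) = Mul(Add(-2, Mul(-7, 6)), 1695) = Mul(Add(-2, -42), 1695) = Mul(-44, 1695) = -74580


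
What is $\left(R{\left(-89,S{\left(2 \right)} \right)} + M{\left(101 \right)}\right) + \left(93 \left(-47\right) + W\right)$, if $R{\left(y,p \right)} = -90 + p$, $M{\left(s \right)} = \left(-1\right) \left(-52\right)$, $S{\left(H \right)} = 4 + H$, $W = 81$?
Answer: $-4322$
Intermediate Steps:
$M{\left(s \right)} = 52$
$\left(R{\left(-89,S{\left(2 \right)} \right)} + M{\left(101 \right)}\right) + \left(93 \left(-47\right) + W\right) = \left(\left(-90 + \left(4 + 2\right)\right) + 52\right) + \left(93 \left(-47\right) + 81\right) = \left(\left(-90 + 6\right) + 52\right) + \left(-4371 + 81\right) = \left(-84 + 52\right) - 4290 = -32 - 4290 = -4322$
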